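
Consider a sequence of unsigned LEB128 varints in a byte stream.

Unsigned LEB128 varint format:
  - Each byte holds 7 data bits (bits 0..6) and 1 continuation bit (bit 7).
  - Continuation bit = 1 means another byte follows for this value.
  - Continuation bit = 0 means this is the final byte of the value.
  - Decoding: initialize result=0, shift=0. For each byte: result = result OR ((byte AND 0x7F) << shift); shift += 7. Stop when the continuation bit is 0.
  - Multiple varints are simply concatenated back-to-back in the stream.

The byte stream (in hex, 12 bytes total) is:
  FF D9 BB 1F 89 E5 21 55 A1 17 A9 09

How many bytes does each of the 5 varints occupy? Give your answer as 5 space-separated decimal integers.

Answer: 4 3 1 2 2

Derivation:
  byte[0]=0xFF cont=1 payload=0x7F=127: acc |= 127<<0 -> acc=127 shift=7
  byte[1]=0xD9 cont=1 payload=0x59=89: acc |= 89<<7 -> acc=11519 shift=14
  byte[2]=0xBB cont=1 payload=0x3B=59: acc |= 59<<14 -> acc=978175 shift=21
  byte[3]=0x1F cont=0 payload=0x1F=31: acc |= 31<<21 -> acc=65989887 shift=28 [end]
Varint 1: bytes[0:4] = FF D9 BB 1F -> value 65989887 (4 byte(s))
  byte[4]=0x89 cont=1 payload=0x09=9: acc |= 9<<0 -> acc=9 shift=7
  byte[5]=0xE5 cont=1 payload=0x65=101: acc |= 101<<7 -> acc=12937 shift=14
  byte[6]=0x21 cont=0 payload=0x21=33: acc |= 33<<14 -> acc=553609 shift=21 [end]
Varint 2: bytes[4:7] = 89 E5 21 -> value 553609 (3 byte(s))
  byte[7]=0x55 cont=0 payload=0x55=85: acc |= 85<<0 -> acc=85 shift=7 [end]
Varint 3: bytes[7:8] = 55 -> value 85 (1 byte(s))
  byte[8]=0xA1 cont=1 payload=0x21=33: acc |= 33<<0 -> acc=33 shift=7
  byte[9]=0x17 cont=0 payload=0x17=23: acc |= 23<<7 -> acc=2977 shift=14 [end]
Varint 4: bytes[8:10] = A1 17 -> value 2977 (2 byte(s))
  byte[10]=0xA9 cont=1 payload=0x29=41: acc |= 41<<0 -> acc=41 shift=7
  byte[11]=0x09 cont=0 payload=0x09=9: acc |= 9<<7 -> acc=1193 shift=14 [end]
Varint 5: bytes[10:12] = A9 09 -> value 1193 (2 byte(s))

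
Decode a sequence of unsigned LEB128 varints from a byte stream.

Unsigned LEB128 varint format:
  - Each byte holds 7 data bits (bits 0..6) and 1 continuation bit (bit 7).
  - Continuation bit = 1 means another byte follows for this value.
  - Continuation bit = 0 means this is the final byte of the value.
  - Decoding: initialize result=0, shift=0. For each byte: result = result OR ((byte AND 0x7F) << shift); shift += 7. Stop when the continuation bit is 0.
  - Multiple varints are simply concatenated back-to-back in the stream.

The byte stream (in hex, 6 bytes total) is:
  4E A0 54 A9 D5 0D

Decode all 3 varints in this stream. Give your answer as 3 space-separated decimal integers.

  byte[0]=0x4E cont=0 payload=0x4E=78: acc |= 78<<0 -> acc=78 shift=7 [end]
Varint 1: bytes[0:1] = 4E -> value 78 (1 byte(s))
  byte[1]=0xA0 cont=1 payload=0x20=32: acc |= 32<<0 -> acc=32 shift=7
  byte[2]=0x54 cont=0 payload=0x54=84: acc |= 84<<7 -> acc=10784 shift=14 [end]
Varint 2: bytes[1:3] = A0 54 -> value 10784 (2 byte(s))
  byte[3]=0xA9 cont=1 payload=0x29=41: acc |= 41<<0 -> acc=41 shift=7
  byte[4]=0xD5 cont=1 payload=0x55=85: acc |= 85<<7 -> acc=10921 shift=14
  byte[5]=0x0D cont=0 payload=0x0D=13: acc |= 13<<14 -> acc=223913 shift=21 [end]
Varint 3: bytes[3:6] = A9 D5 0D -> value 223913 (3 byte(s))

Answer: 78 10784 223913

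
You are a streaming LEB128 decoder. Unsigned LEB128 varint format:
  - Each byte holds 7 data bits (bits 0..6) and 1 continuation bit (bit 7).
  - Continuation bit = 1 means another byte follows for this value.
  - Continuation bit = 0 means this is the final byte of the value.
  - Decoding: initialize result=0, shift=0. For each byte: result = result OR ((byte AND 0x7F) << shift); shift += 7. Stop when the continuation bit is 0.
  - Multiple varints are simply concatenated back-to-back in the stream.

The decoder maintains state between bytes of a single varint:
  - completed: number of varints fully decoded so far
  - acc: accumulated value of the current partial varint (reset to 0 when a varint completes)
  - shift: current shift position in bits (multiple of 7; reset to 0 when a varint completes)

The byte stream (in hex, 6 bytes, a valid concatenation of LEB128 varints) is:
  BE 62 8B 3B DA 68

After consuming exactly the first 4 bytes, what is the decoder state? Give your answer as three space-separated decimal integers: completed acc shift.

Answer: 2 0 0

Derivation:
byte[0]=0xBE cont=1 payload=0x3E: acc |= 62<<0 -> completed=0 acc=62 shift=7
byte[1]=0x62 cont=0 payload=0x62: varint #1 complete (value=12606); reset -> completed=1 acc=0 shift=0
byte[2]=0x8B cont=1 payload=0x0B: acc |= 11<<0 -> completed=1 acc=11 shift=7
byte[3]=0x3B cont=0 payload=0x3B: varint #2 complete (value=7563); reset -> completed=2 acc=0 shift=0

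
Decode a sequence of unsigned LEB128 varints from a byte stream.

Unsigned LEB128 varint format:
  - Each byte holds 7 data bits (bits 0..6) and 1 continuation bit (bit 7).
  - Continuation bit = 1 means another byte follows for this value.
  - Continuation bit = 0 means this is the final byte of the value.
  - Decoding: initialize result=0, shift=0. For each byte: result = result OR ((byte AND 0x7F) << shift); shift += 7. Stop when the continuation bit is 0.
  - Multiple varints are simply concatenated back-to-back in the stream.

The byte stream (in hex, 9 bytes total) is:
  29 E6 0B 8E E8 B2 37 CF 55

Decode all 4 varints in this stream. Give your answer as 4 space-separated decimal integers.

  byte[0]=0x29 cont=0 payload=0x29=41: acc |= 41<<0 -> acc=41 shift=7 [end]
Varint 1: bytes[0:1] = 29 -> value 41 (1 byte(s))
  byte[1]=0xE6 cont=1 payload=0x66=102: acc |= 102<<0 -> acc=102 shift=7
  byte[2]=0x0B cont=0 payload=0x0B=11: acc |= 11<<7 -> acc=1510 shift=14 [end]
Varint 2: bytes[1:3] = E6 0B -> value 1510 (2 byte(s))
  byte[3]=0x8E cont=1 payload=0x0E=14: acc |= 14<<0 -> acc=14 shift=7
  byte[4]=0xE8 cont=1 payload=0x68=104: acc |= 104<<7 -> acc=13326 shift=14
  byte[5]=0xB2 cont=1 payload=0x32=50: acc |= 50<<14 -> acc=832526 shift=21
  byte[6]=0x37 cont=0 payload=0x37=55: acc |= 55<<21 -> acc=116175886 shift=28 [end]
Varint 3: bytes[3:7] = 8E E8 B2 37 -> value 116175886 (4 byte(s))
  byte[7]=0xCF cont=1 payload=0x4F=79: acc |= 79<<0 -> acc=79 shift=7
  byte[8]=0x55 cont=0 payload=0x55=85: acc |= 85<<7 -> acc=10959 shift=14 [end]
Varint 4: bytes[7:9] = CF 55 -> value 10959 (2 byte(s))

Answer: 41 1510 116175886 10959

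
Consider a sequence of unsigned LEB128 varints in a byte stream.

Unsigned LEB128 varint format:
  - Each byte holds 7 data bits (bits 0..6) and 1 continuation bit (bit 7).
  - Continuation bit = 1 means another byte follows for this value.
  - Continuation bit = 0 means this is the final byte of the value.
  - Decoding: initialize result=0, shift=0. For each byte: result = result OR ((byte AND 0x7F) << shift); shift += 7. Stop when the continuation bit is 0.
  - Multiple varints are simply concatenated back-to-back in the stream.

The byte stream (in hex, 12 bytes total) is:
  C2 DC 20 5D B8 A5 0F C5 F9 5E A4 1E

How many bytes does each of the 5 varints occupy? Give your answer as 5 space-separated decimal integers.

  byte[0]=0xC2 cont=1 payload=0x42=66: acc |= 66<<0 -> acc=66 shift=7
  byte[1]=0xDC cont=1 payload=0x5C=92: acc |= 92<<7 -> acc=11842 shift=14
  byte[2]=0x20 cont=0 payload=0x20=32: acc |= 32<<14 -> acc=536130 shift=21 [end]
Varint 1: bytes[0:3] = C2 DC 20 -> value 536130 (3 byte(s))
  byte[3]=0x5D cont=0 payload=0x5D=93: acc |= 93<<0 -> acc=93 shift=7 [end]
Varint 2: bytes[3:4] = 5D -> value 93 (1 byte(s))
  byte[4]=0xB8 cont=1 payload=0x38=56: acc |= 56<<0 -> acc=56 shift=7
  byte[5]=0xA5 cont=1 payload=0x25=37: acc |= 37<<7 -> acc=4792 shift=14
  byte[6]=0x0F cont=0 payload=0x0F=15: acc |= 15<<14 -> acc=250552 shift=21 [end]
Varint 3: bytes[4:7] = B8 A5 0F -> value 250552 (3 byte(s))
  byte[7]=0xC5 cont=1 payload=0x45=69: acc |= 69<<0 -> acc=69 shift=7
  byte[8]=0xF9 cont=1 payload=0x79=121: acc |= 121<<7 -> acc=15557 shift=14
  byte[9]=0x5E cont=0 payload=0x5E=94: acc |= 94<<14 -> acc=1555653 shift=21 [end]
Varint 4: bytes[7:10] = C5 F9 5E -> value 1555653 (3 byte(s))
  byte[10]=0xA4 cont=1 payload=0x24=36: acc |= 36<<0 -> acc=36 shift=7
  byte[11]=0x1E cont=0 payload=0x1E=30: acc |= 30<<7 -> acc=3876 shift=14 [end]
Varint 5: bytes[10:12] = A4 1E -> value 3876 (2 byte(s))

Answer: 3 1 3 3 2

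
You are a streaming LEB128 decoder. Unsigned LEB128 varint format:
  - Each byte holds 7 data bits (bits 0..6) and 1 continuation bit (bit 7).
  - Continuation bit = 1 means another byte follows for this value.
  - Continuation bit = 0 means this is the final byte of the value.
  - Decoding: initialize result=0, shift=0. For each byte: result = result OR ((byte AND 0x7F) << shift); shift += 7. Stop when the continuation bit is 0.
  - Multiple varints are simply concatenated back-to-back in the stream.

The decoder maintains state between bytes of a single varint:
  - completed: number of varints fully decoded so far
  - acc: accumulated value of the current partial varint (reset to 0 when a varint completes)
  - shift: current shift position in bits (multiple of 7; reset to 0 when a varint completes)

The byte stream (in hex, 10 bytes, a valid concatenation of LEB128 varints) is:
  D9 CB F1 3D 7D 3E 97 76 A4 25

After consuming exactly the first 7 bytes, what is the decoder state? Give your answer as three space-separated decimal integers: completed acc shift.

Answer: 3 23 7

Derivation:
byte[0]=0xD9 cont=1 payload=0x59: acc |= 89<<0 -> completed=0 acc=89 shift=7
byte[1]=0xCB cont=1 payload=0x4B: acc |= 75<<7 -> completed=0 acc=9689 shift=14
byte[2]=0xF1 cont=1 payload=0x71: acc |= 113<<14 -> completed=0 acc=1861081 shift=21
byte[3]=0x3D cont=0 payload=0x3D: varint #1 complete (value=129787353); reset -> completed=1 acc=0 shift=0
byte[4]=0x7D cont=0 payload=0x7D: varint #2 complete (value=125); reset -> completed=2 acc=0 shift=0
byte[5]=0x3E cont=0 payload=0x3E: varint #3 complete (value=62); reset -> completed=3 acc=0 shift=0
byte[6]=0x97 cont=1 payload=0x17: acc |= 23<<0 -> completed=3 acc=23 shift=7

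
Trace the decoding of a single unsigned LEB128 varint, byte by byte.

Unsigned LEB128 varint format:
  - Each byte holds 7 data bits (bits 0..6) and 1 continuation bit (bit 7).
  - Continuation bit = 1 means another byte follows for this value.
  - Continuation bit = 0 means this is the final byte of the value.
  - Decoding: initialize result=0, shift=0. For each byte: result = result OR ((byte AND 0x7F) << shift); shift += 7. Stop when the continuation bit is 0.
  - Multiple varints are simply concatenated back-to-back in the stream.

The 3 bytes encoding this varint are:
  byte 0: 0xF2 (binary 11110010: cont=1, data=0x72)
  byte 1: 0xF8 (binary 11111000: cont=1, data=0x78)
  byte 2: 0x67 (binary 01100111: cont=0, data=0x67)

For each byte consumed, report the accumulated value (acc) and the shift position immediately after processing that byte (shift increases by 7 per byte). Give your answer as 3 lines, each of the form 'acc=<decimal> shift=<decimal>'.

Answer: acc=114 shift=7
acc=15474 shift=14
acc=1703026 shift=21

Derivation:
byte 0=0xF2: payload=0x72=114, contrib = 114<<0 = 114; acc -> 114, shift -> 7
byte 1=0xF8: payload=0x78=120, contrib = 120<<7 = 15360; acc -> 15474, shift -> 14
byte 2=0x67: payload=0x67=103, contrib = 103<<14 = 1687552; acc -> 1703026, shift -> 21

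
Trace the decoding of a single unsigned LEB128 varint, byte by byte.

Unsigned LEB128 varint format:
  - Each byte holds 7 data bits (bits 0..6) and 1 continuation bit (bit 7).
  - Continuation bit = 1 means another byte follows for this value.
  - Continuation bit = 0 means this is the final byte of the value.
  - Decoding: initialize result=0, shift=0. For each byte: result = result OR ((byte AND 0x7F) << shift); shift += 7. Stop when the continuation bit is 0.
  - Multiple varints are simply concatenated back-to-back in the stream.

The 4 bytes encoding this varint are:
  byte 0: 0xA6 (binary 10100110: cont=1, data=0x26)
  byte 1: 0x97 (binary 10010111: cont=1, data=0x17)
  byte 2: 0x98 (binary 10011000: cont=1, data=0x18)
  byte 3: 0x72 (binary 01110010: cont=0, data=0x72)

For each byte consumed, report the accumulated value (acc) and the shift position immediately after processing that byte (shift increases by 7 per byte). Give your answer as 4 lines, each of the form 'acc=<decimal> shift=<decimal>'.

byte 0=0xA6: payload=0x26=38, contrib = 38<<0 = 38; acc -> 38, shift -> 7
byte 1=0x97: payload=0x17=23, contrib = 23<<7 = 2944; acc -> 2982, shift -> 14
byte 2=0x98: payload=0x18=24, contrib = 24<<14 = 393216; acc -> 396198, shift -> 21
byte 3=0x72: payload=0x72=114, contrib = 114<<21 = 239075328; acc -> 239471526, shift -> 28

Answer: acc=38 shift=7
acc=2982 shift=14
acc=396198 shift=21
acc=239471526 shift=28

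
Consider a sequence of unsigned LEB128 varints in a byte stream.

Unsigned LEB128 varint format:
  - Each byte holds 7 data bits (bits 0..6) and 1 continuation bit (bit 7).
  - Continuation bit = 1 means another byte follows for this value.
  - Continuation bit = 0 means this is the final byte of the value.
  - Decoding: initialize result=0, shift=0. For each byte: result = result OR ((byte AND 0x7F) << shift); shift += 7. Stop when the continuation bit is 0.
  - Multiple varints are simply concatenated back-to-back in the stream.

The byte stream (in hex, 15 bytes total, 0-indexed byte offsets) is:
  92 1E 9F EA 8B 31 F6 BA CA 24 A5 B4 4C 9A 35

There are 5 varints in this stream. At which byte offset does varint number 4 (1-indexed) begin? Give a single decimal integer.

Answer: 10

Derivation:
  byte[0]=0x92 cont=1 payload=0x12=18: acc |= 18<<0 -> acc=18 shift=7
  byte[1]=0x1E cont=0 payload=0x1E=30: acc |= 30<<7 -> acc=3858 shift=14 [end]
Varint 1: bytes[0:2] = 92 1E -> value 3858 (2 byte(s))
  byte[2]=0x9F cont=1 payload=0x1F=31: acc |= 31<<0 -> acc=31 shift=7
  byte[3]=0xEA cont=1 payload=0x6A=106: acc |= 106<<7 -> acc=13599 shift=14
  byte[4]=0x8B cont=1 payload=0x0B=11: acc |= 11<<14 -> acc=193823 shift=21
  byte[5]=0x31 cont=0 payload=0x31=49: acc |= 49<<21 -> acc=102954271 shift=28 [end]
Varint 2: bytes[2:6] = 9F EA 8B 31 -> value 102954271 (4 byte(s))
  byte[6]=0xF6 cont=1 payload=0x76=118: acc |= 118<<0 -> acc=118 shift=7
  byte[7]=0xBA cont=1 payload=0x3A=58: acc |= 58<<7 -> acc=7542 shift=14
  byte[8]=0xCA cont=1 payload=0x4A=74: acc |= 74<<14 -> acc=1219958 shift=21
  byte[9]=0x24 cont=0 payload=0x24=36: acc |= 36<<21 -> acc=76717430 shift=28 [end]
Varint 3: bytes[6:10] = F6 BA CA 24 -> value 76717430 (4 byte(s))
  byte[10]=0xA5 cont=1 payload=0x25=37: acc |= 37<<0 -> acc=37 shift=7
  byte[11]=0xB4 cont=1 payload=0x34=52: acc |= 52<<7 -> acc=6693 shift=14
  byte[12]=0x4C cont=0 payload=0x4C=76: acc |= 76<<14 -> acc=1251877 shift=21 [end]
Varint 4: bytes[10:13] = A5 B4 4C -> value 1251877 (3 byte(s))
  byte[13]=0x9A cont=1 payload=0x1A=26: acc |= 26<<0 -> acc=26 shift=7
  byte[14]=0x35 cont=0 payload=0x35=53: acc |= 53<<7 -> acc=6810 shift=14 [end]
Varint 5: bytes[13:15] = 9A 35 -> value 6810 (2 byte(s))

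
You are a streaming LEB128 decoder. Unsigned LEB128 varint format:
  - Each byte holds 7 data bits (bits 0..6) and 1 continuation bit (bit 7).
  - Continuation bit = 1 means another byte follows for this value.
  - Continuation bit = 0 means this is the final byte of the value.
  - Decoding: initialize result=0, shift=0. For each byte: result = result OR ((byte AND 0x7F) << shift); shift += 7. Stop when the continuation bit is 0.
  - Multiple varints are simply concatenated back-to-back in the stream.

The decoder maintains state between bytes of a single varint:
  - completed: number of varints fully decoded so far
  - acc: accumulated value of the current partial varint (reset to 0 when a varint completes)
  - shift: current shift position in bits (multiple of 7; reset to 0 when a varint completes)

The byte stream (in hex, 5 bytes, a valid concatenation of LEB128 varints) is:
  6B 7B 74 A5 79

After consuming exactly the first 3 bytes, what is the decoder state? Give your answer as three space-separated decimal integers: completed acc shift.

Answer: 3 0 0

Derivation:
byte[0]=0x6B cont=0 payload=0x6B: varint #1 complete (value=107); reset -> completed=1 acc=0 shift=0
byte[1]=0x7B cont=0 payload=0x7B: varint #2 complete (value=123); reset -> completed=2 acc=0 shift=0
byte[2]=0x74 cont=0 payload=0x74: varint #3 complete (value=116); reset -> completed=3 acc=0 shift=0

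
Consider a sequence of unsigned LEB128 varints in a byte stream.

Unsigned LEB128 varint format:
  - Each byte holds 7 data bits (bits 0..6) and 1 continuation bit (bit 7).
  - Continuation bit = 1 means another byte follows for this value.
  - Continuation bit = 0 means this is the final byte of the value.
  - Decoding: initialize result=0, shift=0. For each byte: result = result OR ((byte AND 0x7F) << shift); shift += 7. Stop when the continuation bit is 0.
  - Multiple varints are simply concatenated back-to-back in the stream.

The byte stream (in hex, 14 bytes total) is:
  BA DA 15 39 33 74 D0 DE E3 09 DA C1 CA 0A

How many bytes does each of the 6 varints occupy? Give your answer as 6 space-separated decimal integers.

Answer: 3 1 1 1 4 4

Derivation:
  byte[0]=0xBA cont=1 payload=0x3A=58: acc |= 58<<0 -> acc=58 shift=7
  byte[1]=0xDA cont=1 payload=0x5A=90: acc |= 90<<7 -> acc=11578 shift=14
  byte[2]=0x15 cont=0 payload=0x15=21: acc |= 21<<14 -> acc=355642 shift=21 [end]
Varint 1: bytes[0:3] = BA DA 15 -> value 355642 (3 byte(s))
  byte[3]=0x39 cont=0 payload=0x39=57: acc |= 57<<0 -> acc=57 shift=7 [end]
Varint 2: bytes[3:4] = 39 -> value 57 (1 byte(s))
  byte[4]=0x33 cont=0 payload=0x33=51: acc |= 51<<0 -> acc=51 shift=7 [end]
Varint 3: bytes[4:5] = 33 -> value 51 (1 byte(s))
  byte[5]=0x74 cont=0 payload=0x74=116: acc |= 116<<0 -> acc=116 shift=7 [end]
Varint 4: bytes[5:6] = 74 -> value 116 (1 byte(s))
  byte[6]=0xD0 cont=1 payload=0x50=80: acc |= 80<<0 -> acc=80 shift=7
  byte[7]=0xDE cont=1 payload=0x5E=94: acc |= 94<<7 -> acc=12112 shift=14
  byte[8]=0xE3 cont=1 payload=0x63=99: acc |= 99<<14 -> acc=1634128 shift=21
  byte[9]=0x09 cont=0 payload=0x09=9: acc |= 9<<21 -> acc=20508496 shift=28 [end]
Varint 5: bytes[6:10] = D0 DE E3 09 -> value 20508496 (4 byte(s))
  byte[10]=0xDA cont=1 payload=0x5A=90: acc |= 90<<0 -> acc=90 shift=7
  byte[11]=0xC1 cont=1 payload=0x41=65: acc |= 65<<7 -> acc=8410 shift=14
  byte[12]=0xCA cont=1 payload=0x4A=74: acc |= 74<<14 -> acc=1220826 shift=21
  byte[13]=0x0A cont=0 payload=0x0A=10: acc |= 10<<21 -> acc=22192346 shift=28 [end]
Varint 6: bytes[10:14] = DA C1 CA 0A -> value 22192346 (4 byte(s))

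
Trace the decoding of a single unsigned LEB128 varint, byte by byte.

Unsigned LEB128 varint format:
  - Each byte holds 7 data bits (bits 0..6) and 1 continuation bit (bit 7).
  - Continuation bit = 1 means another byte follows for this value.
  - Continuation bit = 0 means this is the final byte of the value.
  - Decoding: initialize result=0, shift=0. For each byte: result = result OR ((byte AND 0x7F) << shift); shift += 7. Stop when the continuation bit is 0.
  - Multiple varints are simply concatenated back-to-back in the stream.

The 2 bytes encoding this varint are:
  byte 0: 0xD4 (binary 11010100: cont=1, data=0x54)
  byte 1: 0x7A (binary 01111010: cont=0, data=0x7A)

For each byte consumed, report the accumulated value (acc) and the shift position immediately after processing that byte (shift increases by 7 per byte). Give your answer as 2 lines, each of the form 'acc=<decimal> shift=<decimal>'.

Answer: acc=84 shift=7
acc=15700 shift=14

Derivation:
byte 0=0xD4: payload=0x54=84, contrib = 84<<0 = 84; acc -> 84, shift -> 7
byte 1=0x7A: payload=0x7A=122, contrib = 122<<7 = 15616; acc -> 15700, shift -> 14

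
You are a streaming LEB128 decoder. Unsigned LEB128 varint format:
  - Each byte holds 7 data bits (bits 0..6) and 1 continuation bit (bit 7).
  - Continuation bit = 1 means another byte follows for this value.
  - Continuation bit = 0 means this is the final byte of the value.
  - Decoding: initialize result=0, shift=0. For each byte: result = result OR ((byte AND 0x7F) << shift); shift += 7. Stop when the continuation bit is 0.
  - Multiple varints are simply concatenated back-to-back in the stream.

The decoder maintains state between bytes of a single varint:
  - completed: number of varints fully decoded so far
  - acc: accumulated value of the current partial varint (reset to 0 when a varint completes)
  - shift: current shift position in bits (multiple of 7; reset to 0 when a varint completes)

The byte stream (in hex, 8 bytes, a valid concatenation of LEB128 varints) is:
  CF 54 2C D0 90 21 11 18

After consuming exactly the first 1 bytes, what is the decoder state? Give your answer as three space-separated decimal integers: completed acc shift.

Answer: 0 79 7

Derivation:
byte[0]=0xCF cont=1 payload=0x4F: acc |= 79<<0 -> completed=0 acc=79 shift=7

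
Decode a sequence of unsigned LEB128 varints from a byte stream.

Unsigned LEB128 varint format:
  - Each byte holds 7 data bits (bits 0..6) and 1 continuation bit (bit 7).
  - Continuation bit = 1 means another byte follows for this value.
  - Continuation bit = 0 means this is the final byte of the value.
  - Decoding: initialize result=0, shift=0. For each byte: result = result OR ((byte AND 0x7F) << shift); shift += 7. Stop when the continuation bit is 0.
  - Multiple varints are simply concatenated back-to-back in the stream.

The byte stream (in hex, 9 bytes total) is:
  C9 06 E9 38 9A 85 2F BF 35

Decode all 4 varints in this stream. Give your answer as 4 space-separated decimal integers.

Answer: 841 7273 770714 6847

Derivation:
  byte[0]=0xC9 cont=1 payload=0x49=73: acc |= 73<<0 -> acc=73 shift=7
  byte[1]=0x06 cont=0 payload=0x06=6: acc |= 6<<7 -> acc=841 shift=14 [end]
Varint 1: bytes[0:2] = C9 06 -> value 841 (2 byte(s))
  byte[2]=0xE9 cont=1 payload=0x69=105: acc |= 105<<0 -> acc=105 shift=7
  byte[3]=0x38 cont=0 payload=0x38=56: acc |= 56<<7 -> acc=7273 shift=14 [end]
Varint 2: bytes[2:4] = E9 38 -> value 7273 (2 byte(s))
  byte[4]=0x9A cont=1 payload=0x1A=26: acc |= 26<<0 -> acc=26 shift=7
  byte[5]=0x85 cont=1 payload=0x05=5: acc |= 5<<7 -> acc=666 shift=14
  byte[6]=0x2F cont=0 payload=0x2F=47: acc |= 47<<14 -> acc=770714 shift=21 [end]
Varint 3: bytes[4:7] = 9A 85 2F -> value 770714 (3 byte(s))
  byte[7]=0xBF cont=1 payload=0x3F=63: acc |= 63<<0 -> acc=63 shift=7
  byte[8]=0x35 cont=0 payload=0x35=53: acc |= 53<<7 -> acc=6847 shift=14 [end]
Varint 4: bytes[7:9] = BF 35 -> value 6847 (2 byte(s))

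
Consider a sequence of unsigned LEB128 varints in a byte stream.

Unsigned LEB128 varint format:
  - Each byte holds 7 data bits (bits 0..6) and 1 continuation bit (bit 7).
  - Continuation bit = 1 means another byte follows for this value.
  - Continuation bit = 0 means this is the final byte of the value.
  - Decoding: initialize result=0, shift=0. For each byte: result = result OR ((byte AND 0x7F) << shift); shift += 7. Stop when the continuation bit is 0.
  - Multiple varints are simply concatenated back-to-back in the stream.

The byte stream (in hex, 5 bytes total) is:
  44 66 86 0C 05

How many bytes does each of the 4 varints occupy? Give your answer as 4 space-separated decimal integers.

  byte[0]=0x44 cont=0 payload=0x44=68: acc |= 68<<0 -> acc=68 shift=7 [end]
Varint 1: bytes[0:1] = 44 -> value 68 (1 byte(s))
  byte[1]=0x66 cont=0 payload=0x66=102: acc |= 102<<0 -> acc=102 shift=7 [end]
Varint 2: bytes[1:2] = 66 -> value 102 (1 byte(s))
  byte[2]=0x86 cont=1 payload=0x06=6: acc |= 6<<0 -> acc=6 shift=7
  byte[3]=0x0C cont=0 payload=0x0C=12: acc |= 12<<7 -> acc=1542 shift=14 [end]
Varint 3: bytes[2:4] = 86 0C -> value 1542 (2 byte(s))
  byte[4]=0x05 cont=0 payload=0x05=5: acc |= 5<<0 -> acc=5 shift=7 [end]
Varint 4: bytes[4:5] = 05 -> value 5 (1 byte(s))

Answer: 1 1 2 1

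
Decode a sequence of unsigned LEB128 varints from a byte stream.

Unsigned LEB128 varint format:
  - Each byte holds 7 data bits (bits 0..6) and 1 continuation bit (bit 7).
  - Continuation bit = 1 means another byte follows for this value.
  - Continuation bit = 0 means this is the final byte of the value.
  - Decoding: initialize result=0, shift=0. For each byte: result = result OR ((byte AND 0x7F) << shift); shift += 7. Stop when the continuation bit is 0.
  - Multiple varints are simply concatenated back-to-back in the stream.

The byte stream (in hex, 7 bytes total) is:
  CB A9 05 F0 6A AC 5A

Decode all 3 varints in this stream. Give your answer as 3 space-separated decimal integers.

  byte[0]=0xCB cont=1 payload=0x4B=75: acc |= 75<<0 -> acc=75 shift=7
  byte[1]=0xA9 cont=1 payload=0x29=41: acc |= 41<<7 -> acc=5323 shift=14
  byte[2]=0x05 cont=0 payload=0x05=5: acc |= 5<<14 -> acc=87243 shift=21 [end]
Varint 1: bytes[0:3] = CB A9 05 -> value 87243 (3 byte(s))
  byte[3]=0xF0 cont=1 payload=0x70=112: acc |= 112<<0 -> acc=112 shift=7
  byte[4]=0x6A cont=0 payload=0x6A=106: acc |= 106<<7 -> acc=13680 shift=14 [end]
Varint 2: bytes[3:5] = F0 6A -> value 13680 (2 byte(s))
  byte[5]=0xAC cont=1 payload=0x2C=44: acc |= 44<<0 -> acc=44 shift=7
  byte[6]=0x5A cont=0 payload=0x5A=90: acc |= 90<<7 -> acc=11564 shift=14 [end]
Varint 3: bytes[5:7] = AC 5A -> value 11564 (2 byte(s))

Answer: 87243 13680 11564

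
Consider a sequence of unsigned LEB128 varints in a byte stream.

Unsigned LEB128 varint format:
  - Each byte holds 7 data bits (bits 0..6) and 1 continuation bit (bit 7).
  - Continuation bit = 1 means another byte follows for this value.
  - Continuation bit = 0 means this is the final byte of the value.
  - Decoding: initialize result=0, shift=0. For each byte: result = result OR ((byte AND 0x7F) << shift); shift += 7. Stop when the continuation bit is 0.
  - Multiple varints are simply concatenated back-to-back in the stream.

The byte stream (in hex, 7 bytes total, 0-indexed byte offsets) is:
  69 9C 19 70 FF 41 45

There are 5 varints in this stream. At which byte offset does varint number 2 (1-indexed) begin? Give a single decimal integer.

  byte[0]=0x69 cont=0 payload=0x69=105: acc |= 105<<0 -> acc=105 shift=7 [end]
Varint 1: bytes[0:1] = 69 -> value 105 (1 byte(s))
  byte[1]=0x9C cont=1 payload=0x1C=28: acc |= 28<<0 -> acc=28 shift=7
  byte[2]=0x19 cont=0 payload=0x19=25: acc |= 25<<7 -> acc=3228 shift=14 [end]
Varint 2: bytes[1:3] = 9C 19 -> value 3228 (2 byte(s))
  byte[3]=0x70 cont=0 payload=0x70=112: acc |= 112<<0 -> acc=112 shift=7 [end]
Varint 3: bytes[3:4] = 70 -> value 112 (1 byte(s))
  byte[4]=0xFF cont=1 payload=0x7F=127: acc |= 127<<0 -> acc=127 shift=7
  byte[5]=0x41 cont=0 payload=0x41=65: acc |= 65<<7 -> acc=8447 shift=14 [end]
Varint 4: bytes[4:6] = FF 41 -> value 8447 (2 byte(s))
  byte[6]=0x45 cont=0 payload=0x45=69: acc |= 69<<0 -> acc=69 shift=7 [end]
Varint 5: bytes[6:7] = 45 -> value 69 (1 byte(s))

Answer: 1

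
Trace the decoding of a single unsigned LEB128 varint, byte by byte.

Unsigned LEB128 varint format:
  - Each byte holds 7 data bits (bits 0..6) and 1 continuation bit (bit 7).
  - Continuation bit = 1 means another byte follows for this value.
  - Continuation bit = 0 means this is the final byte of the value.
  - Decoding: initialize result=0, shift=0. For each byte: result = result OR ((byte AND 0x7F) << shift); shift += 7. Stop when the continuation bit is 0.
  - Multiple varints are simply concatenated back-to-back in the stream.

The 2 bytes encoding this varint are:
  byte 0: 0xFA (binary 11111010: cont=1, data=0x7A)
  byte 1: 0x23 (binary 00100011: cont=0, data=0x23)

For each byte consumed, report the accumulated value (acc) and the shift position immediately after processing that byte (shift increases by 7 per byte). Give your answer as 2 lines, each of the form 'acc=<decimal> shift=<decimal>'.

byte 0=0xFA: payload=0x7A=122, contrib = 122<<0 = 122; acc -> 122, shift -> 7
byte 1=0x23: payload=0x23=35, contrib = 35<<7 = 4480; acc -> 4602, shift -> 14

Answer: acc=122 shift=7
acc=4602 shift=14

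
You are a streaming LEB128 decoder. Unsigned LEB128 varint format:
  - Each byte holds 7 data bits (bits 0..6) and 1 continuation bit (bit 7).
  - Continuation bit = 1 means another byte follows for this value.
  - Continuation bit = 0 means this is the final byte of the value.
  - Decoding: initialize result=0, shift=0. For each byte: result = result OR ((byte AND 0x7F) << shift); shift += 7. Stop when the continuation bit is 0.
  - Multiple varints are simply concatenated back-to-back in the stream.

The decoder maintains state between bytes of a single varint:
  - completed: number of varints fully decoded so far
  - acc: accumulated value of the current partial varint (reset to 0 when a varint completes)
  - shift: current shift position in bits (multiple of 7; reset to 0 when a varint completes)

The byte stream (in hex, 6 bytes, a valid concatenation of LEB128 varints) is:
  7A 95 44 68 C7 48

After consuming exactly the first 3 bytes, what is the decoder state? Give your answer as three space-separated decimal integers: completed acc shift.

Answer: 2 0 0

Derivation:
byte[0]=0x7A cont=0 payload=0x7A: varint #1 complete (value=122); reset -> completed=1 acc=0 shift=0
byte[1]=0x95 cont=1 payload=0x15: acc |= 21<<0 -> completed=1 acc=21 shift=7
byte[2]=0x44 cont=0 payload=0x44: varint #2 complete (value=8725); reset -> completed=2 acc=0 shift=0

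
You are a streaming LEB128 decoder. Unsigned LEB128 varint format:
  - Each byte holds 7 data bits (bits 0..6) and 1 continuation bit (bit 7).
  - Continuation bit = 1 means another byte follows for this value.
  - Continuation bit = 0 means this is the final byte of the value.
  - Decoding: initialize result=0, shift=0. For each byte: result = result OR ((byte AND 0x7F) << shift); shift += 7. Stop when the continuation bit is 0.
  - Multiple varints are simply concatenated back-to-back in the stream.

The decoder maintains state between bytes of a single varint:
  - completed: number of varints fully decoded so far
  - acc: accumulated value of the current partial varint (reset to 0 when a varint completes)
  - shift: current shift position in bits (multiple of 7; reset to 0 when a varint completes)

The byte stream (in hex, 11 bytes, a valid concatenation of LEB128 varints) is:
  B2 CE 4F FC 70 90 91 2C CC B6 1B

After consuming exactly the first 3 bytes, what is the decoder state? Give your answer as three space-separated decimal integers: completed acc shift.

Answer: 1 0 0

Derivation:
byte[0]=0xB2 cont=1 payload=0x32: acc |= 50<<0 -> completed=0 acc=50 shift=7
byte[1]=0xCE cont=1 payload=0x4E: acc |= 78<<7 -> completed=0 acc=10034 shift=14
byte[2]=0x4F cont=0 payload=0x4F: varint #1 complete (value=1304370); reset -> completed=1 acc=0 shift=0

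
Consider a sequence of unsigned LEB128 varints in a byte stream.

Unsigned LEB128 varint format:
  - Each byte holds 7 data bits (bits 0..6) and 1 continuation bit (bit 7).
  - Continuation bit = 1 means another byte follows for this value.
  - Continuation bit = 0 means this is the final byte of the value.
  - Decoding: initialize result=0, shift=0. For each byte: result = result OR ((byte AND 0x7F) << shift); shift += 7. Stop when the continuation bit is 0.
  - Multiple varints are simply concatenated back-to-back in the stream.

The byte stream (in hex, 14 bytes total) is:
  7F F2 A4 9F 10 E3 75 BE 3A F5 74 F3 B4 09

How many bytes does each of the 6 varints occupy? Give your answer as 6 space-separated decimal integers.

  byte[0]=0x7F cont=0 payload=0x7F=127: acc |= 127<<0 -> acc=127 shift=7 [end]
Varint 1: bytes[0:1] = 7F -> value 127 (1 byte(s))
  byte[1]=0xF2 cont=1 payload=0x72=114: acc |= 114<<0 -> acc=114 shift=7
  byte[2]=0xA4 cont=1 payload=0x24=36: acc |= 36<<7 -> acc=4722 shift=14
  byte[3]=0x9F cont=1 payload=0x1F=31: acc |= 31<<14 -> acc=512626 shift=21
  byte[4]=0x10 cont=0 payload=0x10=16: acc |= 16<<21 -> acc=34067058 shift=28 [end]
Varint 2: bytes[1:5] = F2 A4 9F 10 -> value 34067058 (4 byte(s))
  byte[5]=0xE3 cont=1 payload=0x63=99: acc |= 99<<0 -> acc=99 shift=7
  byte[6]=0x75 cont=0 payload=0x75=117: acc |= 117<<7 -> acc=15075 shift=14 [end]
Varint 3: bytes[5:7] = E3 75 -> value 15075 (2 byte(s))
  byte[7]=0xBE cont=1 payload=0x3E=62: acc |= 62<<0 -> acc=62 shift=7
  byte[8]=0x3A cont=0 payload=0x3A=58: acc |= 58<<7 -> acc=7486 shift=14 [end]
Varint 4: bytes[7:9] = BE 3A -> value 7486 (2 byte(s))
  byte[9]=0xF5 cont=1 payload=0x75=117: acc |= 117<<0 -> acc=117 shift=7
  byte[10]=0x74 cont=0 payload=0x74=116: acc |= 116<<7 -> acc=14965 shift=14 [end]
Varint 5: bytes[9:11] = F5 74 -> value 14965 (2 byte(s))
  byte[11]=0xF3 cont=1 payload=0x73=115: acc |= 115<<0 -> acc=115 shift=7
  byte[12]=0xB4 cont=1 payload=0x34=52: acc |= 52<<7 -> acc=6771 shift=14
  byte[13]=0x09 cont=0 payload=0x09=9: acc |= 9<<14 -> acc=154227 shift=21 [end]
Varint 6: bytes[11:14] = F3 B4 09 -> value 154227 (3 byte(s))

Answer: 1 4 2 2 2 3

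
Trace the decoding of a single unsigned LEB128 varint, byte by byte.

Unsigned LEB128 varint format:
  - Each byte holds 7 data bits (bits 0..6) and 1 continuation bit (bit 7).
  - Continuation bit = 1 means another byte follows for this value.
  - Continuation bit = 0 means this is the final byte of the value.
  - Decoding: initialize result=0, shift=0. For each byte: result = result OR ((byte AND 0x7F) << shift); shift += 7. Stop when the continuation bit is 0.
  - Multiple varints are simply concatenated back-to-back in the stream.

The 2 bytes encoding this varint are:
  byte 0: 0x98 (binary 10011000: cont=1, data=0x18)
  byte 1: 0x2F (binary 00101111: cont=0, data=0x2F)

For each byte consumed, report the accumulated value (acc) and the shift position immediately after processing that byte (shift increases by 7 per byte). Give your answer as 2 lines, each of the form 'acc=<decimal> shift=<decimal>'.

Answer: acc=24 shift=7
acc=6040 shift=14

Derivation:
byte 0=0x98: payload=0x18=24, contrib = 24<<0 = 24; acc -> 24, shift -> 7
byte 1=0x2F: payload=0x2F=47, contrib = 47<<7 = 6016; acc -> 6040, shift -> 14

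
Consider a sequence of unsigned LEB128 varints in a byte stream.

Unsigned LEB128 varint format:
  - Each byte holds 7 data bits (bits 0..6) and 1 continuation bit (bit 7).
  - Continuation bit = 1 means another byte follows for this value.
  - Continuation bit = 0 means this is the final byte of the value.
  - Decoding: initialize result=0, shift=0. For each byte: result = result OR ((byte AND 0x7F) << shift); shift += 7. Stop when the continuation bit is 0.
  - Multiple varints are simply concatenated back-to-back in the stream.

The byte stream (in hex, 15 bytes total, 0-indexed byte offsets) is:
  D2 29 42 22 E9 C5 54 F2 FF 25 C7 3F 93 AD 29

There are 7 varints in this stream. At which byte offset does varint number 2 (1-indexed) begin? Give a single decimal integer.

  byte[0]=0xD2 cont=1 payload=0x52=82: acc |= 82<<0 -> acc=82 shift=7
  byte[1]=0x29 cont=0 payload=0x29=41: acc |= 41<<7 -> acc=5330 shift=14 [end]
Varint 1: bytes[0:2] = D2 29 -> value 5330 (2 byte(s))
  byte[2]=0x42 cont=0 payload=0x42=66: acc |= 66<<0 -> acc=66 shift=7 [end]
Varint 2: bytes[2:3] = 42 -> value 66 (1 byte(s))
  byte[3]=0x22 cont=0 payload=0x22=34: acc |= 34<<0 -> acc=34 shift=7 [end]
Varint 3: bytes[3:4] = 22 -> value 34 (1 byte(s))
  byte[4]=0xE9 cont=1 payload=0x69=105: acc |= 105<<0 -> acc=105 shift=7
  byte[5]=0xC5 cont=1 payload=0x45=69: acc |= 69<<7 -> acc=8937 shift=14
  byte[6]=0x54 cont=0 payload=0x54=84: acc |= 84<<14 -> acc=1385193 shift=21 [end]
Varint 4: bytes[4:7] = E9 C5 54 -> value 1385193 (3 byte(s))
  byte[7]=0xF2 cont=1 payload=0x72=114: acc |= 114<<0 -> acc=114 shift=7
  byte[8]=0xFF cont=1 payload=0x7F=127: acc |= 127<<7 -> acc=16370 shift=14
  byte[9]=0x25 cont=0 payload=0x25=37: acc |= 37<<14 -> acc=622578 shift=21 [end]
Varint 5: bytes[7:10] = F2 FF 25 -> value 622578 (3 byte(s))
  byte[10]=0xC7 cont=1 payload=0x47=71: acc |= 71<<0 -> acc=71 shift=7
  byte[11]=0x3F cont=0 payload=0x3F=63: acc |= 63<<7 -> acc=8135 shift=14 [end]
Varint 6: bytes[10:12] = C7 3F -> value 8135 (2 byte(s))
  byte[12]=0x93 cont=1 payload=0x13=19: acc |= 19<<0 -> acc=19 shift=7
  byte[13]=0xAD cont=1 payload=0x2D=45: acc |= 45<<7 -> acc=5779 shift=14
  byte[14]=0x29 cont=0 payload=0x29=41: acc |= 41<<14 -> acc=677523 shift=21 [end]
Varint 7: bytes[12:15] = 93 AD 29 -> value 677523 (3 byte(s))

Answer: 2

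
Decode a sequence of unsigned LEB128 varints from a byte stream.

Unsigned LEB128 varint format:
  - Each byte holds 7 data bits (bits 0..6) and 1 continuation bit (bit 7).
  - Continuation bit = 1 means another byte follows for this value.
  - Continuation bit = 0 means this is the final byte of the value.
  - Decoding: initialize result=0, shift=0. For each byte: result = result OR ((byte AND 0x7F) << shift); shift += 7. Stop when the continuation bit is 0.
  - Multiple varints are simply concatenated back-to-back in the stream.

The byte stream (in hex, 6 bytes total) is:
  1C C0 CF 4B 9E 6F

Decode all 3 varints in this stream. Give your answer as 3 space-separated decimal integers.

  byte[0]=0x1C cont=0 payload=0x1C=28: acc |= 28<<0 -> acc=28 shift=7 [end]
Varint 1: bytes[0:1] = 1C -> value 28 (1 byte(s))
  byte[1]=0xC0 cont=1 payload=0x40=64: acc |= 64<<0 -> acc=64 shift=7
  byte[2]=0xCF cont=1 payload=0x4F=79: acc |= 79<<7 -> acc=10176 shift=14
  byte[3]=0x4B cont=0 payload=0x4B=75: acc |= 75<<14 -> acc=1238976 shift=21 [end]
Varint 2: bytes[1:4] = C0 CF 4B -> value 1238976 (3 byte(s))
  byte[4]=0x9E cont=1 payload=0x1E=30: acc |= 30<<0 -> acc=30 shift=7
  byte[5]=0x6F cont=0 payload=0x6F=111: acc |= 111<<7 -> acc=14238 shift=14 [end]
Varint 3: bytes[4:6] = 9E 6F -> value 14238 (2 byte(s))

Answer: 28 1238976 14238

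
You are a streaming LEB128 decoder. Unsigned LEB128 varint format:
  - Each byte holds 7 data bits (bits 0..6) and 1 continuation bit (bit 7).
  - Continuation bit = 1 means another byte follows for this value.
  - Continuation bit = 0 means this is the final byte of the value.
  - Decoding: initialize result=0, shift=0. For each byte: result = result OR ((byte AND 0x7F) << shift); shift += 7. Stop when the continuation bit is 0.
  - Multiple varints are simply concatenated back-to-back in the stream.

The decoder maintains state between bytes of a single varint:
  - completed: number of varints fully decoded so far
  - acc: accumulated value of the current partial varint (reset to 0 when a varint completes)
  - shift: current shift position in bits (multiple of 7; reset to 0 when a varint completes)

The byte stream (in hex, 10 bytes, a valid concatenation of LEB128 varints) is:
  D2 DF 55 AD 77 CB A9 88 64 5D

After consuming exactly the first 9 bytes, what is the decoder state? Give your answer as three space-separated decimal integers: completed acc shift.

Answer: 3 0 0

Derivation:
byte[0]=0xD2 cont=1 payload=0x52: acc |= 82<<0 -> completed=0 acc=82 shift=7
byte[1]=0xDF cont=1 payload=0x5F: acc |= 95<<7 -> completed=0 acc=12242 shift=14
byte[2]=0x55 cont=0 payload=0x55: varint #1 complete (value=1404882); reset -> completed=1 acc=0 shift=0
byte[3]=0xAD cont=1 payload=0x2D: acc |= 45<<0 -> completed=1 acc=45 shift=7
byte[4]=0x77 cont=0 payload=0x77: varint #2 complete (value=15277); reset -> completed=2 acc=0 shift=0
byte[5]=0xCB cont=1 payload=0x4B: acc |= 75<<0 -> completed=2 acc=75 shift=7
byte[6]=0xA9 cont=1 payload=0x29: acc |= 41<<7 -> completed=2 acc=5323 shift=14
byte[7]=0x88 cont=1 payload=0x08: acc |= 8<<14 -> completed=2 acc=136395 shift=21
byte[8]=0x64 cont=0 payload=0x64: varint #3 complete (value=209851595); reset -> completed=3 acc=0 shift=0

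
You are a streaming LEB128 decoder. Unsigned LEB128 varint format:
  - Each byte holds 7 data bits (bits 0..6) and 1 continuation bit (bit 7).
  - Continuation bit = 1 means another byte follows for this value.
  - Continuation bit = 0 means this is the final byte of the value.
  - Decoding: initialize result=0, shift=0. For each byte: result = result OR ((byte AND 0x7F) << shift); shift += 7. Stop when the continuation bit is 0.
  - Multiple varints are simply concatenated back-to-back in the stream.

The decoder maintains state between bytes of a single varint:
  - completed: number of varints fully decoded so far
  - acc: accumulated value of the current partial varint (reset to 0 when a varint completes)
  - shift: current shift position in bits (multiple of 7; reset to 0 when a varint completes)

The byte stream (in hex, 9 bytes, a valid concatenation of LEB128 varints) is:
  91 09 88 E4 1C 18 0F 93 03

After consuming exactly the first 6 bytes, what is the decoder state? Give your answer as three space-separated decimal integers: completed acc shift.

Answer: 3 0 0

Derivation:
byte[0]=0x91 cont=1 payload=0x11: acc |= 17<<0 -> completed=0 acc=17 shift=7
byte[1]=0x09 cont=0 payload=0x09: varint #1 complete (value=1169); reset -> completed=1 acc=0 shift=0
byte[2]=0x88 cont=1 payload=0x08: acc |= 8<<0 -> completed=1 acc=8 shift=7
byte[3]=0xE4 cont=1 payload=0x64: acc |= 100<<7 -> completed=1 acc=12808 shift=14
byte[4]=0x1C cont=0 payload=0x1C: varint #2 complete (value=471560); reset -> completed=2 acc=0 shift=0
byte[5]=0x18 cont=0 payload=0x18: varint #3 complete (value=24); reset -> completed=3 acc=0 shift=0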